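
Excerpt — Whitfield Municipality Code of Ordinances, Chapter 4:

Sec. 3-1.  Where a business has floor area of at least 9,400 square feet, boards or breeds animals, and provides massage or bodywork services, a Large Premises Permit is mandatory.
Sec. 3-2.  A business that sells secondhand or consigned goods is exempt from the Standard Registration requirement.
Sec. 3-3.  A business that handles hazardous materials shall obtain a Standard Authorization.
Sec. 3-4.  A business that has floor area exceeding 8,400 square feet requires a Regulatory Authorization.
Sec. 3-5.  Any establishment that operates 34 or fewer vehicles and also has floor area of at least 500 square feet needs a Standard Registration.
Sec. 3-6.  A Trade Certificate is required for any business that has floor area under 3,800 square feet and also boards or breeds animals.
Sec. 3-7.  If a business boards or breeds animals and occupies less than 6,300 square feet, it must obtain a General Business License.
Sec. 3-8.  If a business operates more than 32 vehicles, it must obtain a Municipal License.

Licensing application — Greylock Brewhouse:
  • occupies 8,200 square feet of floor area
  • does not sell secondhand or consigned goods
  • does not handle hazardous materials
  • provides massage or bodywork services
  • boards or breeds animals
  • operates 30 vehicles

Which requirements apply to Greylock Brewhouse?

Sec. 3-1. floor area 8,200 square feet < 9,400 square feet; boards or breeds animals; provides massage or bodywork services → Large Premises Permit not required.
Sec. 3-2. does not sell secondhand or consigned goods → Standard Registration exemption does not apply.
Sec. 3-3. does not handle hazardous materials → Standard Authorization not required.
Sec. 3-4. floor area 8,200 square feet ≤ 8,400 square feet → Regulatory Authorization not required.
Sec. 3-5. vehicles 30 ≤ 34; floor area 8,200 square feet ≥ 500 square feet → Standard Registration required.
Sec. 3-6. floor area 8,200 square feet ≥ 3,800 square feet; boards or breeds animals → Trade Certificate not required.
Sec. 3-7. boards or breeds animals; floor area 8,200 square feet ≥ 6,300 square feet → General Business License not required.
Sec. 3-8. vehicles 30 ≤ 32 → Municipal License not required.

Standard Registration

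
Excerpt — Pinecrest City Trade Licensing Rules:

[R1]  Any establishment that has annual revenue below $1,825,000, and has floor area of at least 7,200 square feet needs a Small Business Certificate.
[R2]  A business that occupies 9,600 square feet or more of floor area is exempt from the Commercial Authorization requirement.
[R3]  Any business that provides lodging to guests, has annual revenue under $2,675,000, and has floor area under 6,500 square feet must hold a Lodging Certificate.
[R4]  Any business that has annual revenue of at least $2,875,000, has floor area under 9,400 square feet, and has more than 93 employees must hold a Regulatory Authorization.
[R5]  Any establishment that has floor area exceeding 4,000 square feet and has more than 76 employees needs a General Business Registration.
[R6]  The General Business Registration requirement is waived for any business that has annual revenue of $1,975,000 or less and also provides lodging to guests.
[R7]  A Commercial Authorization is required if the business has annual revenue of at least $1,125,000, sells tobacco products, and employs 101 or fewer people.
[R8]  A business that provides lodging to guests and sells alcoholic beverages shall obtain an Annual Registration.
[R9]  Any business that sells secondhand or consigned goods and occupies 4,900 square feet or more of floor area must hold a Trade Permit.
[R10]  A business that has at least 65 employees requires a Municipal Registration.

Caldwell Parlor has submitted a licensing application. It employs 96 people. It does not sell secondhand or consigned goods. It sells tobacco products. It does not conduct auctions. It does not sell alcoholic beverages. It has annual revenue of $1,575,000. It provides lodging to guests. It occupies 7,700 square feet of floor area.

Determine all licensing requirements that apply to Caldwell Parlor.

Commercial Authorization, Municipal Registration, Small Business Certificate

[R1] revenue $1,575,000 < $1,825,000; floor area 7,700 square feet ≥ 7,200 square feet → Small Business Certificate required.
[R2] floor area 7,700 square feet < 9,600 square feet → Commercial Authorization exemption does not apply.
[R3] provides lodging to guests; revenue $1,575,000 < $2,675,000; floor area 7,700 square feet ≥ 6,500 square feet → Lodging Certificate not required.
[R4] revenue $1,575,000 < $2,875,000; floor area 7,700 square feet < 9,400 square feet; employees 96 > 93 → Regulatory Authorization not required.
[R5] floor area 7,700 square feet > 4,000 square feet; employees 96 > 76 → General Business Registration required.
[R6] revenue $1,575,000 ≤ $1,975,000; provides lodging to guests → exempt from General Business Registration.
[R7] revenue $1,575,000 ≥ $1,125,000; sells tobacco products; employees 96 ≤ 101 → Commercial Authorization required.
[R8] provides lodging to guests; does not sell alcoholic beverages → Annual Registration not required.
[R9] does not sell secondhand or consigned goods; floor area 7,700 square feet ≥ 4,900 square feet → Trade Permit not required.
[R10] employees 96 ≥ 65 → Municipal Registration required.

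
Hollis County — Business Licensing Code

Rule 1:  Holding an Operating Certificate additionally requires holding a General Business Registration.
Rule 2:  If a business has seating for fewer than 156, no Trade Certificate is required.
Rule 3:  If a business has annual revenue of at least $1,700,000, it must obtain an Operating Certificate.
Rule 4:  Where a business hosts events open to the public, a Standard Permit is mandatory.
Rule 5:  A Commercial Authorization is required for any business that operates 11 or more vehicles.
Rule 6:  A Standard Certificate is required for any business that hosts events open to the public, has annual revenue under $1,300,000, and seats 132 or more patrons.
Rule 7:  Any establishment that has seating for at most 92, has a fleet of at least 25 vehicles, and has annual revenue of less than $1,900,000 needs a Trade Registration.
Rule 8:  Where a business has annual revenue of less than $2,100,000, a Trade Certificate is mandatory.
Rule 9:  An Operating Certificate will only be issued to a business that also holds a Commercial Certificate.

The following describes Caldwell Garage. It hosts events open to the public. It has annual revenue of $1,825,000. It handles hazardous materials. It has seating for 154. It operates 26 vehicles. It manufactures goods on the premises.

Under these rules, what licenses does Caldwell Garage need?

Commercial Authorization, Commercial Certificate, General Business Registration, Operating Certificate, Standard Permit

Rule 1: Operating Certificate is required → General Business Registration also required.
Rule 2: seating 154 < 156 → exempt from Trade Certificate.
Rule 3: revenue $1,825,000 ≥ $1,700,000 → Operating Certificate required.
Rule 4: hosts events open to the public → Standard Permit required.
Rule 5: vehicles 26 ≥ 11 → Commercial Authorization required.
Rule 6: hosts events open to the public; revenue $1,825,000 ≥ $1,300,000; seating 154 ≥ 132 → Standard Certificate not required.
Rule 7: seating 154 > 92; vehicles 26 ≥ 25; revenue $1,825,000 < $1,900,000 → Trade Registration not required.
Rule 8: revenue $1,825,000 < $2,100,000 → Trade Certificate required.
Rule 9: Operating Certificate is required → Commercial Certificate also required.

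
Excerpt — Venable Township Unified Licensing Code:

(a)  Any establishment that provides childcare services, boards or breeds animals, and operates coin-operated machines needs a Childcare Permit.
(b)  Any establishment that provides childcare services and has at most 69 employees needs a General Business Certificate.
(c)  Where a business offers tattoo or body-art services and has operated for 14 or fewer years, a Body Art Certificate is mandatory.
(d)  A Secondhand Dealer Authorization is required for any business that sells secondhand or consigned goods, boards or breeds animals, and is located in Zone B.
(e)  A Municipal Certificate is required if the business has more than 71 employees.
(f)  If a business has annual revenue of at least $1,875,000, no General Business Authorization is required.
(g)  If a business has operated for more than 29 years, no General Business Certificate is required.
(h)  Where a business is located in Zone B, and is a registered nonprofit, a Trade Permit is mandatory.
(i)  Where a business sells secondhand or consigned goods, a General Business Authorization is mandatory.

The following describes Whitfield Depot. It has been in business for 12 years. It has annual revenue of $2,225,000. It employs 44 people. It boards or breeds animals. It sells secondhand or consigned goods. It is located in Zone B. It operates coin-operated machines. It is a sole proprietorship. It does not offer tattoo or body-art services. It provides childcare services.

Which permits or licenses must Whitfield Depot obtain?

Childcare Permit, General Business Certificate, Secondhand Dealer Authorization

(a) provides childcare services; boards or breeds animals; operates coin-operated machines → Childcare Permit required.
(b) provides childcare services; employees 44 ≤ 69 → General Business Certificate required.
(c) does not offer tattoo or body-art services; years in business 12 ≤ 14 → Body Art Certificate not required.
(d) sells secondhand or consigned goods; boards or breeds animals; is located in Zone B → Secondhand Dealer Authorization required.
(e) employees 44 ≤ 71 → Municipal Certificate not required.
(f) revenue $2,225,000 ≥ $1,875,000 → exempt from General Business Authorization.
(g) years in business 12 ≤ 29 → General Business Certificate exemption does not apply.
(h) is located in Zone B; is a sole proprietorship (not: is a registered nonprofit) → Trade Permit not required.
(i) sells secondhand or consigned goods → General Business Authorization required.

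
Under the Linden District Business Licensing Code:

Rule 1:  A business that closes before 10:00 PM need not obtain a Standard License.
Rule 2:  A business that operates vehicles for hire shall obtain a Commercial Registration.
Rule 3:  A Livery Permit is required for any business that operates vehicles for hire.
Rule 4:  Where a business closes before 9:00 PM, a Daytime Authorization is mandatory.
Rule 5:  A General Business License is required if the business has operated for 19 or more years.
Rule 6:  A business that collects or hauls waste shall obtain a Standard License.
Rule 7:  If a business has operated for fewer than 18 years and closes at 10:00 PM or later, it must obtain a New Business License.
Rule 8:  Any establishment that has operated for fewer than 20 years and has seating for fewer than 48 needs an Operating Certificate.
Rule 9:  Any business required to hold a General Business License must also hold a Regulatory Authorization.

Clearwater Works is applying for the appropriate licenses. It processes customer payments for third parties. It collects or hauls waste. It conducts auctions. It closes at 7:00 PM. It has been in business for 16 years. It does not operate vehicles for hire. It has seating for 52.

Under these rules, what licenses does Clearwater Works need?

Rule 1: closes 7:00 PM, at/before 10:00 PM → exempt from Standard License.
Rule 2: does not operate vehicles for hire → Commercial Registration not required.
Rule 3: does not operate vehicles for hire → Livery Permit not required.
Rule 4: closes 7:00 PM, at/before 9:00 PM → Daytime Authorization required.
Rule 5: years in business 16 < 19 → General Business License not required.
Rule 6: collects or hauls waste → Standard License required.
Rule 7: years in business 16 < 18; closes 7:00 PM, at/before 10:00 PM → New Business License not required.
Rule 8: years in business 16 < 20; seating 52 ≥ 48 → Operating Certificate not required.
Rule 9: General Business License is not required → no effect.

Daytime Authorization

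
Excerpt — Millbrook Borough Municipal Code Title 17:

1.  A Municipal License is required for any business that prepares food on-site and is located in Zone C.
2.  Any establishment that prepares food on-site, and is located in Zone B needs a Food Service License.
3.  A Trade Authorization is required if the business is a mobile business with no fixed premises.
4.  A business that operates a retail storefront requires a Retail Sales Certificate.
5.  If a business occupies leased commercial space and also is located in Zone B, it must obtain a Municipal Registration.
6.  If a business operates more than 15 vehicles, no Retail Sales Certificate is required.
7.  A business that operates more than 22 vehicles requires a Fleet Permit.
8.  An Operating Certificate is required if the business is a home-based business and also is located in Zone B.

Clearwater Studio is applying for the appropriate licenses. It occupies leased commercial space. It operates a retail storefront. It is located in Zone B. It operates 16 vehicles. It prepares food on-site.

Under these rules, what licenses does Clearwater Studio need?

1. prepares food on-site; is located in Zone B (not: is located in Zone C) → Municipal License not required.
2. prepares food on-site; is located in Zone B → Food Service License required.
3. occupies leased commercial space (not: is a mobile business with no fixed premises) → Trade Authorization not required.
4. operates a retail storefront → Retail Sales Certificate required.
5. occupies leased commercial space; is located in Zone B → Municipal Registration required.
6. vehicles 16 > 15 → exempt from Retail Sales Certificate.
7. vehicles 16 ≤ 22 → Fleet Permit not required.
8. occupies leased commercial space (not: is a home-based business); is located in Zone B → Operating Certificate not required.

Food Service License, Municipal Registration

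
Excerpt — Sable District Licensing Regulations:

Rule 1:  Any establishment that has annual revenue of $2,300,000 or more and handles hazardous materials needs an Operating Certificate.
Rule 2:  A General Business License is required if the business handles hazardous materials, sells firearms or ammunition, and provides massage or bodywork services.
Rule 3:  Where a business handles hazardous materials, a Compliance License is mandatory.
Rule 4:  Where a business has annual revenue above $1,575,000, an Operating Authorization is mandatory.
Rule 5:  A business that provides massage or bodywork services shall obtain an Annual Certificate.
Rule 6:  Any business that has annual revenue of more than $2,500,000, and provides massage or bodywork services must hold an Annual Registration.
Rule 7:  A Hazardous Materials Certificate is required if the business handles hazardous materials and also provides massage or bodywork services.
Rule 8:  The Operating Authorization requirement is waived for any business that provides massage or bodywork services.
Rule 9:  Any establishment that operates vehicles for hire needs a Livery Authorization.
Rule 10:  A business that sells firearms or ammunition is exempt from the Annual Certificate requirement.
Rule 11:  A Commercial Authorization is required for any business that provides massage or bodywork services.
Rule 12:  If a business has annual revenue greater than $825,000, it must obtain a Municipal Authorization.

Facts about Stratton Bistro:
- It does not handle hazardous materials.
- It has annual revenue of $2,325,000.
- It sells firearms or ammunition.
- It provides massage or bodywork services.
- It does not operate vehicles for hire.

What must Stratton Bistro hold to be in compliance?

Rule 1: revenue $2,325,000 ≥ $2,300,000; does not handle hazardous materials → Operating Certificate not required.
Rule 2: does not handle hazardous materials; sells firearms or ammunition; provides massage or bodywork services → General Business License not required.
Rule 3: does not handle hazardous materials → Compliance License not required.
Rule 4: revenue $2,325,000 > $1,575,000 → Operating Authorization required.
Rule 5: provides massage or bodywork services → Annual Certificate required.
Rule 6: revenue $2,325,000 ≤ $2,500,000; provides massage or bodywork services → Annual Registration not required.
Rule 7: does not handle hazardous materials; provides massage or bodywork services → Hazardous Materials Certificate not required.
Rule 8: provides massage or bodywork services → exempt from Operating Authorization.
Rule 9: does not operate vehicles for hire → Livery Authorization not required.
Rule 10: sells firearms or ammunition → exempt from Annual Certificate.
Rule 11: provides massage or bodywork services → Commercial Authorization required.
Rule 12: revenue $2,325,000 > $825,000 → Municipal Authorization required.

Commercial Authorization, Municipal Authorization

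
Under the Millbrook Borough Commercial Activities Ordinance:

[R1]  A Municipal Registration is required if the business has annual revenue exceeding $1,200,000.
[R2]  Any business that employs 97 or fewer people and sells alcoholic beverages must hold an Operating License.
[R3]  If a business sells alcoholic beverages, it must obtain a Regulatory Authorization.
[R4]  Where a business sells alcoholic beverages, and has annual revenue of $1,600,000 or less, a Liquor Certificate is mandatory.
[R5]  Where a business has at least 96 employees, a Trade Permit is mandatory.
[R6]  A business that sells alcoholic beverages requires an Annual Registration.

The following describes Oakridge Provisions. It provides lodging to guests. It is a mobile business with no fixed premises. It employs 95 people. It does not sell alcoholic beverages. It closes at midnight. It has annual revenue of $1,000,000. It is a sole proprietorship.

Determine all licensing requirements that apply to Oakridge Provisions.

None

[R1] revenue $1,000,000 ≤ $1,200,000 → Municipal Registration not required.
[R2] employees 95 ≤ 97; does not sell alcoholic beverages → Operating License not required.
[R3] does not sell alcoholic beverages → Regulatory Authorization not required.
[R4] does not sell alcoholic beverages; revenue $1,000,000 ≤ $1,600,000 → Liquor Certificate not required.
[R5] employees 95 < 96 → Trade Permit not required.
[R6] does not sell alcoholic beverages → Annual Registration not required.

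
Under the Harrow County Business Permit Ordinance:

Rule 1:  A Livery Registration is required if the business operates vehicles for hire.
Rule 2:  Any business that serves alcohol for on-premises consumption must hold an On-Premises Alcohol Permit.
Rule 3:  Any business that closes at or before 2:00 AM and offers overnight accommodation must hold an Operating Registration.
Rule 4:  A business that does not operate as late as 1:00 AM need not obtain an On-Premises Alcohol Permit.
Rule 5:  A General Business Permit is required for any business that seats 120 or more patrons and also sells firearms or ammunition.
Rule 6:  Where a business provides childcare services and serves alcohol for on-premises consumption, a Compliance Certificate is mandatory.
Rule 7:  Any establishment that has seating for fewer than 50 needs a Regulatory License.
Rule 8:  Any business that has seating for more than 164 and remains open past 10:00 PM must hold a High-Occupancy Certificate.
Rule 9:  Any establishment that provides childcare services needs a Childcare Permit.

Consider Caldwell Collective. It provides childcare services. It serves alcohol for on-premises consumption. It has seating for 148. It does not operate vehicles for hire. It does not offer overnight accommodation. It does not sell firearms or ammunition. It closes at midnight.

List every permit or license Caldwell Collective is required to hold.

Childcare Permit, Compliance Certificate

Rule 1: does not operate vehicles for hire → Livery Registration not required.
Rule 2: serves alcohol for on-premises consumption → On-Premises Alcohol Permit required.
Rule 3: closes midnight, at/before 2:00 AM; does not offer overnight accommodation → Operating Registration not required.
Rule 4: closes midnight, at/before 1:00 AM → exempt from On-Premises Alcohol Permit.
Rule 5: seating 148 ≥ 120; does not sell firearms or ammunition → General Business Permit not required.
Rule 6: provides childcare services; serves alcohol for on-premises consumption → Compliance Certificate required.
Rule 7: seating 148 ≥ 50 → Regulatory License not required.
Rule 8: seating 148 ≤ 164; closes midnight, after 10:00 PM → High-Occupancy Certificate not required.
Rule 9: provides childcare services → Childcare Permit required.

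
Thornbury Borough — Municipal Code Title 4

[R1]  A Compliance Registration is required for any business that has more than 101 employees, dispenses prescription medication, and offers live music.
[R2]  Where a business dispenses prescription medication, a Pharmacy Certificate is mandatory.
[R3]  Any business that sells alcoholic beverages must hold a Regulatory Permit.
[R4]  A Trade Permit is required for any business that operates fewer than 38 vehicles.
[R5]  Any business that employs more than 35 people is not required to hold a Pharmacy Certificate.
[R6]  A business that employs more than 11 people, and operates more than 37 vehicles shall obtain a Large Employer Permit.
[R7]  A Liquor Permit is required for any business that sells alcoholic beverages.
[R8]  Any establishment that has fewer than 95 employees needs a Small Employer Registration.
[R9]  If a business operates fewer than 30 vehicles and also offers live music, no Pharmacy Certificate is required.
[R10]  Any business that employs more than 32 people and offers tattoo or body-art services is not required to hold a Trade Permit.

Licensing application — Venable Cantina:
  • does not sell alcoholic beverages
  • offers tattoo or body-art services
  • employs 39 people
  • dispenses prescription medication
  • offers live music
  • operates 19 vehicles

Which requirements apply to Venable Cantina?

Small Employer Registration

[R1] employees 39 ≤ 101; dispenses prescription medication; offers live music → Compliance Registration not required.
[R2] dispenses prescription medication → Pharmacy Certificate required.
[R3] does not sell alcoholic beverages → Regulatory Permit not required.
[R4] vehicles 19 < 38 → Trade Permit required.
[R5] employees 39 > 35 → exempt from Pharmacy Certificate.
[R6] employees 39 > 11; vehicles 19 ≤ 37 → Large Employer Permit not required.
[R7] does not sell alcoholic beverages → Liquor Permit not required.
[R8] employees 39 < 95 → Small Employer Registration required.
[R9] vehicles 19 < 30; offers live music → exempt from Pharmacy Certificate.
[R10] employees 39 > 32; offers tattoo or body-art services → exempt from Trade Permit.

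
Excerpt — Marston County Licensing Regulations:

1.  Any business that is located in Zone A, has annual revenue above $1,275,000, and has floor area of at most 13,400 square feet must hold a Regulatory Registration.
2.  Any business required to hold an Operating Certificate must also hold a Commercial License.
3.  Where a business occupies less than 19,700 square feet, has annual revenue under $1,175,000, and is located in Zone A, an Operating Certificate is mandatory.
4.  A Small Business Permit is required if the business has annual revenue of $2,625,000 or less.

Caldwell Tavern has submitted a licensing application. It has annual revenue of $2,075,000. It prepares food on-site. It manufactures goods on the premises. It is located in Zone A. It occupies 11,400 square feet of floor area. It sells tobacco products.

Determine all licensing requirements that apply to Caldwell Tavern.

1. is located in Zone A; revenue $2,075,000 > $1,275,000; floor area 11,400 square feet ≤ 13,400 square feet → Regulatory Registration required.
2. Operating Certificate is not required → no effect.
3. floor area 11,400 square feet < 19,700 square feet; revenue $2,075,000 ≥ $1,175,000; is located in Zone A → Operating Certificate not required.
4. revenue $2,075,000 ≤ $2,625,000 → Small Business Permit required.

Regulatory Registration, Small Business Permit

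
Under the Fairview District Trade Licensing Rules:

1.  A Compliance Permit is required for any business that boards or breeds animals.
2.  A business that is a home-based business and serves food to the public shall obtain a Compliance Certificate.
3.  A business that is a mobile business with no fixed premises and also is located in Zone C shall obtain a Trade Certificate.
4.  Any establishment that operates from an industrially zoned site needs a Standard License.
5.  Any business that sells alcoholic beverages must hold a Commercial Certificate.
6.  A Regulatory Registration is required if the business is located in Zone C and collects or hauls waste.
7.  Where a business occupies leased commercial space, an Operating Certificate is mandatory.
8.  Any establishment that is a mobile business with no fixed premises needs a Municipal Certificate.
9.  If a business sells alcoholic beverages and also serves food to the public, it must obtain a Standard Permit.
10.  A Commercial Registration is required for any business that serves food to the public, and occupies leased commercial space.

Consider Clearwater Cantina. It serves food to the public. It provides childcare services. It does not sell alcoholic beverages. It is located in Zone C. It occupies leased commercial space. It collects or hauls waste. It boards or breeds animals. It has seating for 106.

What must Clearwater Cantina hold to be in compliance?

1. boards or breeds animals → Compliance Permit required.
2. occupies leased commercial space (not: is a home-based business); serves food to the public → Compliance Certificate not required.
3. occupies leased commercial space (not: is a mobile business with no fixed premises); is located in Zone C → Trade Certificate not required.
4. occupies leased commercial space (not: operates from an industrially zoned site) → Standard License not required.
5. does not sell alcoholic beverages → Commercial Certificate not required.
6. is located in Zone C; collects or hauls waste → Regulatory Registration required.
7. occupies leased commercial space → Operating Certificate required.
8. occupies leased commercial space (not: is a mobile business with no fixed premises) → Municipal Certificate not required.
9. does not sell alcoholic beverages; serves food to the public → Standard Permit not required.
10. serves food to the public; occupies leased commercial space → Commercial Registration required.

Commercial Registration, Compliance Permit, Operating Certificate, Regulatory Registration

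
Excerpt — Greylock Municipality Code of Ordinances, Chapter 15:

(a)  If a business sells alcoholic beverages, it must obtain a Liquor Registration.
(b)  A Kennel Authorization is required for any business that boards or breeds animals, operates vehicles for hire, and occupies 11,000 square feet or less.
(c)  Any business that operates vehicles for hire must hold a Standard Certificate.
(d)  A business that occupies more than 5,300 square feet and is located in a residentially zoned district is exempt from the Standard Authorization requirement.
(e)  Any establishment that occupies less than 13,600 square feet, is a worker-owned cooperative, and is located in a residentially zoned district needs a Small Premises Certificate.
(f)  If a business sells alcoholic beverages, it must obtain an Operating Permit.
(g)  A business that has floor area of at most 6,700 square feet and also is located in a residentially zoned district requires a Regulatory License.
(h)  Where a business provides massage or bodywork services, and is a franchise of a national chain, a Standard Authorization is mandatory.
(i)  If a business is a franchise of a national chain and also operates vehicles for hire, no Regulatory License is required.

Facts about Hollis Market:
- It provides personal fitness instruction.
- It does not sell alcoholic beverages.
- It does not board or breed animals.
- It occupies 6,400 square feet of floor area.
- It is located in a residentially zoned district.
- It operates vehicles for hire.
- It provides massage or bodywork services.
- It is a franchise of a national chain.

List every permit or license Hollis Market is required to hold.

Standard Certificate

(a) does not sell alcoholic beverages → Liquor Registration not required.
(b) does not board or breed animals; operates vehicles for hire; floor area 6,400 square feet ≤ 11,000 square feet → Kennel Authorization not required.
(c) operates vehicles for hire → Standard Certificate required.
(d) floor area 6,400 square feet > 5,300 square feet; is located in a residentially zoned district → exempt from Standard Authorization.
(e) floor area 6,400 square feet < 13,600 square feet; is a franchise of a national chain (not: is a worker-owned cooperative); is located in a residentially zoned district → Small Premises Certificate not required.
(f) does not sell alcoholic beverages → Operating Permit not required.
(g) floor area 6,400 square feet ≤ 6,700 square feet; is located in a residentially zoned district → Regulatory License required.
(h) provides massage or bodywork services; is a franchise of a national chain → Standard Authorization required.
(i) is a franchise of a national chain; operates vehicles for hire → exempt from Regulatory License.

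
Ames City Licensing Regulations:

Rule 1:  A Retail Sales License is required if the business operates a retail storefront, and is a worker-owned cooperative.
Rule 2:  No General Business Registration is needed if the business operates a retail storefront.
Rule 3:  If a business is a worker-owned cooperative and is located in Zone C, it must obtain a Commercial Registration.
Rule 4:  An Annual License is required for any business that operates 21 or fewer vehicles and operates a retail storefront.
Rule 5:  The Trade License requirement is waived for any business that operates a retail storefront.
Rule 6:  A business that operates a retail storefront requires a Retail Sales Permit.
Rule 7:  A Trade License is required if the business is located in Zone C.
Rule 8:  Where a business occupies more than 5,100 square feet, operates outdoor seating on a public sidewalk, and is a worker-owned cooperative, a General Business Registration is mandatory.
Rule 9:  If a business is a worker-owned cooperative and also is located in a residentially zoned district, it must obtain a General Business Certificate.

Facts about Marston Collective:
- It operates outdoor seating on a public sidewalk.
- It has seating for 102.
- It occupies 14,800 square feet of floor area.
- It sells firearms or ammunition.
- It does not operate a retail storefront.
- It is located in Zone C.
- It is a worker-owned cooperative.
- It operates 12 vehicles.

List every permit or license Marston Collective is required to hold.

Commercial Registration, General Business Registration, Trade License

Rule 1: does not operate a retail storefront; is a worker-owned cooperative → Retail Sales License not required.
Rule 2: does not operate a retail storefront → General Business Registration exemption does not apply.
Rule 3: is a worker-owned cooperative; is located in Zone C → Commercial Registration required.
Rule 4: vehicles 12 ≤ 21; does not operate a retail storefront → Annual License not required.
Rule 5: does not operate a retail storefront → Trade License exemption does not apply.
Rule 6: does not operate a retail storefront → Retail Sales Permit not required.
Rule 7: is located in Zone C → Trade License required.
Rule 8: floor area 14,800 square feet > 5,100 square feet; operates outdoor seating on a public sidewalk; is a worker-owned cooperative → General Business Registration required.
Rule 9: is a worker-owned cooperative; is located in Zone C (not: is located in a residentially zoned district) → General Business Certificate not required.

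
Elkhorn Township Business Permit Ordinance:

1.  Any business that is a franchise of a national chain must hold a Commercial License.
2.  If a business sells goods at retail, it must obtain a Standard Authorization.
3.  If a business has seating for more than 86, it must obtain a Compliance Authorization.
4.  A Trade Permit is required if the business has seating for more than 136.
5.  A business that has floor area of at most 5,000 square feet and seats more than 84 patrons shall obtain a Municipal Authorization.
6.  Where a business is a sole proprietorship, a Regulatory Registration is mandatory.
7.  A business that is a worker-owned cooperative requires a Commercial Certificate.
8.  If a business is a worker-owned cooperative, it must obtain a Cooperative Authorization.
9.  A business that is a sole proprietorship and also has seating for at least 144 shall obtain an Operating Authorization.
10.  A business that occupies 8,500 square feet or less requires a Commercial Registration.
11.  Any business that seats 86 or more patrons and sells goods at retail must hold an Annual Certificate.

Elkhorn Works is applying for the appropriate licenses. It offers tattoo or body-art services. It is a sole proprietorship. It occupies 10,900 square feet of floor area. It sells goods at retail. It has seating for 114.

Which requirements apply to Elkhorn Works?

1. is a sole proprietorship (not: is a franchise of a national chain) → Commercial License not required.
2. sells goods at retail → Standard Authorization required.
3. seating 114 > 86 → Compliance Authorization required.
4. seating 114 ≤ 136 → Trade Permit not required.
5. floor area 10,900 square feet > 5,000 square feet; seating 114 > 84 → Municipal Authorization not required.
6. is a sole proprietorship → Regulatory Registration required.
7. is a sole proprietorship (not: is a worker-owned cooperative) → Commercial Certificate not required.
8. is a sole proprietorship (not: is a worker-owned cooperative) → Cooperative Authorization not required.
9. is a sole proprietorship; seating 114 < 144 → Operating Authorization not required.
10. floor area 10,900 square feet > 8,500 square feet → Commercial Registration not required.
11. seating 114 ≥ 86; sells goods at retail → Annual Certificate required.

Annual Certificate, Compliance Authorization, Regulatory Registration, Standard Authorization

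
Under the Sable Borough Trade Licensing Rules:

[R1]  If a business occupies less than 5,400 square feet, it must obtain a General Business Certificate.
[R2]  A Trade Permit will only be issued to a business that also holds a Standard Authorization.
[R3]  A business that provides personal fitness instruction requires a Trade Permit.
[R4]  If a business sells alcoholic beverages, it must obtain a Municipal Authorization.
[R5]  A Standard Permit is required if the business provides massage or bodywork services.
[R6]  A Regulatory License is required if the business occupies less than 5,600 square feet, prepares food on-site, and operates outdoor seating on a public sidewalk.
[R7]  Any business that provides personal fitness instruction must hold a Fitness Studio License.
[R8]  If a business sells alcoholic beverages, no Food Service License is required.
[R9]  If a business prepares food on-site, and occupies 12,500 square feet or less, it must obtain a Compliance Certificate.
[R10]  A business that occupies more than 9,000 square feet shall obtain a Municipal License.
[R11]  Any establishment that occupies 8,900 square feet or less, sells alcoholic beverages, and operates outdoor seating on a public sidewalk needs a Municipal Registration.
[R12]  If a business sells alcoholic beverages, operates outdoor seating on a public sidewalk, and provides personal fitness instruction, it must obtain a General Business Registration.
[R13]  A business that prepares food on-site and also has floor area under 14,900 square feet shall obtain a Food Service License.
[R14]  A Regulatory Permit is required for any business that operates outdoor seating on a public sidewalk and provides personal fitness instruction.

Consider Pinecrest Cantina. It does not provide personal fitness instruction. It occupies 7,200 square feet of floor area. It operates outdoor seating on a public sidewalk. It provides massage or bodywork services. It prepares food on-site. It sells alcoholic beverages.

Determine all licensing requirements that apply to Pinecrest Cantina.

[R1] floor area 7,200 square feet ≥ 5,400 square feet → General Business Certificate not required.
[R2] Trade Permit is not required → no effect.
[R3] does not provide personal fitness instruction → Trade Permit not required.
[R4] sells alcoholic beverages → Municipal Authorization required.
[R5] provides massage or bodywork services → Standard Permit required.
[R6] floor area 7,200 square feet ≥ 5,600 square feet; prepares food on-site; operates outdoor seating on a public sidewalk → Regulatory License not required.
[R7] does not provide personal fitness instruction → Fitness Studio License not required.
[R8] sells alcoholic beverages → exempt from Food Service License.
[R9] prepares food on-site; floor area 7,200 square feet ≤ 12,500 square feet → Compliance Certificate required.
[R10] floor area 7,200 square feet ≤ 9,000 square feet → Municipal License not required.
[R11] floor area 7,200 square feet ≤ 8,900 square feet; sells alcoholic beverages; operates outdoor seating on a public sidewalk → Municipal Registration required.
[R12] sells alcoholic beverages; operates outdoor seating on a public sidewalk; does not provide personal fitness instruction → General Business Registration not required.
[R13] prepares food on-site; floor area 7,200 square feet < 14,900 square feet → Food Service License required.
[R14] operates outdoor seating on a public sidewalk; does not provide personal fitness instruction → Regulatory Permit not required.

Compliance Certificate, Municipal Authorization, Municipal Registration, Standard Permit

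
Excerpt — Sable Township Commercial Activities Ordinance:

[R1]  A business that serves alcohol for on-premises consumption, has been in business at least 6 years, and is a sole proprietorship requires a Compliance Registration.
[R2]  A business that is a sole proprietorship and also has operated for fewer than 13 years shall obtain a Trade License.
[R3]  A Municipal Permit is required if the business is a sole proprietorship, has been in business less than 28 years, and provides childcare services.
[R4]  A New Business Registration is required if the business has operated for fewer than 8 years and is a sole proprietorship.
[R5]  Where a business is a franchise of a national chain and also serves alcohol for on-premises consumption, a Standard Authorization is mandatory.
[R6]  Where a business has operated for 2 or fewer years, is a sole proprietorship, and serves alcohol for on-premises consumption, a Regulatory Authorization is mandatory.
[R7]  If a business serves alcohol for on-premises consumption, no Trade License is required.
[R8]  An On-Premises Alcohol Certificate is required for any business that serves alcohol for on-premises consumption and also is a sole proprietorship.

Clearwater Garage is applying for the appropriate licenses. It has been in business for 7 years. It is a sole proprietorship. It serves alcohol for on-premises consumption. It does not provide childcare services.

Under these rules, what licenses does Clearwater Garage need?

Compliance Registration, New Business Registration, On-Premises Alcohol Certificate

[R1] serves alcohol for on-premises consumption; years in business 7 ≥ 6; is a sole proprietorship → Compliance Registration required.
[R2] is a sole proprietorship; years in business 7 < 13 → Trade License required.
[R3] is a sole proprietorship; years in business 7 < 28; does not provide childcare services → Municipal Permit not required.
[R4] years in business 7 < 8; is a sole proprietorship → New Business Registration required.
[R5] is a sole proprietorship (not: is a franchise of a national chain); serves alcohol for on-premises consumption → Standard Authorization not required.
[R6] years in business 7 > 2; is a sole proprietorship; serves alcohol for on-premises consumption → Regulatory Authorization not required.
[R7] serves alcohol for on-premises consumption → exempt from Trade License.
[R8] serves alcohol for on-premises consumption; is a sole proprietorship → On-Premises Alcohol Certificate required.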